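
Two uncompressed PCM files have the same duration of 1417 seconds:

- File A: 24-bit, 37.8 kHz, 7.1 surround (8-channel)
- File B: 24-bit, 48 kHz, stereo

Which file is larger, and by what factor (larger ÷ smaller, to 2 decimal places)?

File A, by a factor of 3.15

File A: 37,800 × 3 × 8 = 907,200 bytes/s.
File B: 48,000 × 3 × 2 = 288,000 bytes/s.
File A is larger; ratio = 1,285,502,400 / 408,096,000 = 3.15.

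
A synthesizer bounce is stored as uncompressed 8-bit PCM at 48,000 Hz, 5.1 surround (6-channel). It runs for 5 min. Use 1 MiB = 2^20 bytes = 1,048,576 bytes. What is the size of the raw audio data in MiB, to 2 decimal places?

82.40 MiB

Duration = 5 min = 300 s.
Bytes = 48,000 samples/s × 300 s × 1 bytes/sample × 6 ch = 86,400,000 bytes.
86,400,000 / 1,048,576 = 82.40 MiB.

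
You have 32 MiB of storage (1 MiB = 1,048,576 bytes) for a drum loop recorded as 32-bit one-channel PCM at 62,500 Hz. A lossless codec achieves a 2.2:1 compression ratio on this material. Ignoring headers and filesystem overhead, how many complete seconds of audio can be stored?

295 seconds

Uncompressed byte rate = 62,500 × 4 × 1 = 250,000 bytes/s.
After 2.2:1 compression, effective rate ≈ 113636.36 bytes/s.
Capacity = 32 × 1,048,576 = 33,554,432 bytes.
33,554,432 / effective rate ≈ 295.28 s → 295 seconds.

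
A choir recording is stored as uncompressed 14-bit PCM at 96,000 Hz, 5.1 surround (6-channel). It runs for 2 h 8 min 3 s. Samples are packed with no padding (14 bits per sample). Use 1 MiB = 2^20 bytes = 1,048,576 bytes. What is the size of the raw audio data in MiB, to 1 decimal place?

7385.7 MiB

Duration = 2 h 8 min 3 s = 7,683 s.
Bits = 96,000 × 7,683 × 14 × 6 = 61,955,712,000 bits = 7,744,464,000 bytes.
7,744,464,000 / 1,048,576 = 7385.7 MiB.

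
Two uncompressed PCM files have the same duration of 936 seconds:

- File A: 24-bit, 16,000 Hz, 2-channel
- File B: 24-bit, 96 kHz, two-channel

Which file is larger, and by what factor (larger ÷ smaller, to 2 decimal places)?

File A: 16,000 × 3 × 2 = 96,000 bytes/s.
File B: 96,000 × 3 × 2 = 576,000 bytes/s.
File B is larger; ratio = 539,136,000 / 89,856,000 = 6.00.

File B, by a factor of 6.00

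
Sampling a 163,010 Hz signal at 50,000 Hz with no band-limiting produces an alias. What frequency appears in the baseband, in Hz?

13,010 Hz

Nyquist = 50,000/2 = 25,000 Hz; 163,010 Hz exceeds it.
Alias = |163,010 − 3×50,000| = |163,010 − 150,000| = 13,010 Hz.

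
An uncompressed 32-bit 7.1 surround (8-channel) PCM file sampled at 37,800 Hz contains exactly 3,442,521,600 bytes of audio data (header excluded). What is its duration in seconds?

2,846 seconds

Byte rate = 37,800 × 4 × 8 = 1,209,600 bytes/s.
Duration = 3,442,521,600 / 1,209,600 = 2,846 s.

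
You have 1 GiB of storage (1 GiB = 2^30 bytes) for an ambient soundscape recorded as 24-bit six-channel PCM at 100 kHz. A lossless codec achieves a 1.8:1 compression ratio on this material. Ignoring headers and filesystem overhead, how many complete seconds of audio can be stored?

1,073 seconds

Uncompressed byte rate = 100,000 × 3 × 6 = 1,800,000 bytes/s.
After 1.8:1 compression, effective rate ≈ 1000000 bytes/s.
Capacity = 1 × 1,073,741,824 = 1,073,741,824 bytes.
1,073,741,824 / effective rate ≈ 1073.74 s → 1,073 seconds.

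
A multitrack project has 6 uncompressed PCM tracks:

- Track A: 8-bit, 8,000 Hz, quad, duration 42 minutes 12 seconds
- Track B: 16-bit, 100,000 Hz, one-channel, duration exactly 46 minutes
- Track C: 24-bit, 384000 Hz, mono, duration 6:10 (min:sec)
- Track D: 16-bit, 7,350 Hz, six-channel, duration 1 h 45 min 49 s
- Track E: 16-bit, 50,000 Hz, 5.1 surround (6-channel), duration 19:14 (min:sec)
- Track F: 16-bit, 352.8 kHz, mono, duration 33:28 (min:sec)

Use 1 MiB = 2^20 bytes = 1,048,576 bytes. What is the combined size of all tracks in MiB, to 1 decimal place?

3555.8 MiB

Track A: 42 minutes 12 seconds = 2,532 s; 8,000 × 2,532 × 1 × 4 = 81,024,000 bytes.
Track B: exactly 46 minutes = 2,760 s; 100,000 × 2,760 × 2 × 1 = 552,000,000 bytes.
Track C: 6:10 (min:sec) = 370 s; 384,000 × 370 × 3 × 1 = 426,240,000 bytes.
Track D: 1 h 45 min 49 s = 6,349 s; 7,350 × 6,349 × 2 × 6 = 559,981,800 bytes.
Track E: 19:14 (min:sec) = 1,154 s; 50,000 × 1,154 × 2 × 6 = 692,400,000 bytes.
Track F: 33:28 (min:sec) = 2,008 s; 352,800 × 2,008 × 2 × 1 = 1,416,844,800 bytes.
Total = 3,728,490,600 bytes = 3555.8 MiB.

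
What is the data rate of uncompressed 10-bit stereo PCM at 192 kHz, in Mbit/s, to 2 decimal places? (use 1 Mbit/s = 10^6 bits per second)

3.84 Mbit/s

Bit rate = 192,000 × 10 × 2 = 3,840,000 bits/s.
= 3.84 Mbit/s.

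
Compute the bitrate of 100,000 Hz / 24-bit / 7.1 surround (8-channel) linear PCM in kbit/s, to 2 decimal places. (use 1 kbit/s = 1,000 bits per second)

19200.00 kbit/s

Bit rate = 100,000 × 24 × 8 = 19,200,000 bits/s.
= 19200.00 kbit/s.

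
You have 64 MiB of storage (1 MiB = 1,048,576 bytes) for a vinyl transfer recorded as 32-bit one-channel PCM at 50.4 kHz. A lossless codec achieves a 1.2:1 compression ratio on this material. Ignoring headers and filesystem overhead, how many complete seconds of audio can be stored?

399 seconds

Uncompressed byte rate = 50,400 × 4 × 1 = 201,600 bytes/s.
After 1.2:1 compression, effective rate ≈ 168000 bytes/s.
Capacity = 64 × 1,048,576 = 67,108,864 bytes.
67,108,864 / effective rate ≈ 399.46 s → 399 seconds.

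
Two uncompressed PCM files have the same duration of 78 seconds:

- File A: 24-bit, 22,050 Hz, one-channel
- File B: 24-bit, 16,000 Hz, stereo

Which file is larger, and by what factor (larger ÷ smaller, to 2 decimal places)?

File B, by a factor of 1.45

File A: 22,050 × 3 × 1 = 66,150 bytes/s.
File B: 16,000 × 3 × 2 = 96,000 bytes/s.
File B is larger; ratio = 7,488,000 / 5,159,700 = 1.45.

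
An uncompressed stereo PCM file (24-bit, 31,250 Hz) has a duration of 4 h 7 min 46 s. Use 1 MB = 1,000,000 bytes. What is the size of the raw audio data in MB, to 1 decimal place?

2787.4 MB

Duration = 4 h 7 min 46 s = 14,866 s.
Bytes = 31,250 samples/s × 14,866 s × 3 bytes/sample × 2 ch = 2,787,375,000 bytes.
2,787,375,000 / 1,000,000 = 2787.4 MB.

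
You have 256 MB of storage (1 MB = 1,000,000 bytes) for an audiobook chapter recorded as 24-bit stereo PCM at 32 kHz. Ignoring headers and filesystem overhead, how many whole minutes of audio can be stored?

Uncompressed byte rate = 32,000 × 3 × 2 = 192,000 bytes/s.
Capacity = 256 × 1,000,000 = 256,000,000 bytes.
256,000,000 / 192,000 ≈ 1333.33 s → 22 minutes.

22 minutes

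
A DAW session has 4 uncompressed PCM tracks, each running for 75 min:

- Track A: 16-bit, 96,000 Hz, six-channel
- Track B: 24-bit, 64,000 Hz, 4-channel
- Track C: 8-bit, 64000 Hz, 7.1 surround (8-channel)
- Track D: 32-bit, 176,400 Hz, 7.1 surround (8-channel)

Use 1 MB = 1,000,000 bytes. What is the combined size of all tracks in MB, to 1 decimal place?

36345.6 MB

75 min = 4,500 s.
Track A: 96,000 × 4,500 × 2 × 6 = 5,184,000,000 bytes.
Track B: 64,000 × 4,500 × 3 × 4 = 3,456,000,000 bytes.
Track C: 64,000 × 4,500 × 1 × 8 = 2,304,000,000 bytes.
Track D: 176,400 × 4,500 × 4 × 8 = 25,401,600,000 bytes.
Total = 36,345,600,000 bytes = 36345.6 MB.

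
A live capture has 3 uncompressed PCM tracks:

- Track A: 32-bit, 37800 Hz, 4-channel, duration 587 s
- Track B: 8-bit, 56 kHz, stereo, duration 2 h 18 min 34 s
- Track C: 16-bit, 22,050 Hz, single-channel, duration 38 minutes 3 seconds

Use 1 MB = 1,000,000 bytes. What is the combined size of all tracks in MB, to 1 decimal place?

1386.9 MB

Track A: 37,800 × 587 × 4 × 4 = 355,017,600 bytes.
Track B: 2 h 18 min 34 s = 8,314 s; 56,000 × 8,314 × 1 × 2 = 931,168,000 bytes.
Track C: 38 minutes 3 seconds = 2,283 s; 22,050 × 2,283 × 2 × 1 = 100,680,300 bytes.
Total = 1,386,865,900 bytes = 1386.9 MB.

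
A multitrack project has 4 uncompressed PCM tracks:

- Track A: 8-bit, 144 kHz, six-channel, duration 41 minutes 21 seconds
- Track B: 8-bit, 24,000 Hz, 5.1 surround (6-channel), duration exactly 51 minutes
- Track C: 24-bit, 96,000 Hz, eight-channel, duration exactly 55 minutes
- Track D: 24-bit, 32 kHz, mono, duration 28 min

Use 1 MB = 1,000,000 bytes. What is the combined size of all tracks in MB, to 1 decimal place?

10348.7 MB

Track A: 41 minutes 21 seconds = 2,481 s; 144,000 × 2,481 × 1 × 6 = 2,143,584,000 bytes.
Track B: exactly 51 minutes = 3,060 s; 24,000 × 3,060 × 1 × 6 = 440,640,000 bytes.
Track C: exactly 55 minutes = 3,300 s; 96,000 × 3,300 × 3 × 8 = 7,603,200,000 bytes.
Track D: 28 min = 1,680 s; 32,000 × 1,680 × 3 × 1 = 161,280,000 bytes.
Total = 10,348,704,000 bytes = 10348.7 MB.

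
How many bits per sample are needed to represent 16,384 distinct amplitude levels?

log2(16,384) = 14.

14 bits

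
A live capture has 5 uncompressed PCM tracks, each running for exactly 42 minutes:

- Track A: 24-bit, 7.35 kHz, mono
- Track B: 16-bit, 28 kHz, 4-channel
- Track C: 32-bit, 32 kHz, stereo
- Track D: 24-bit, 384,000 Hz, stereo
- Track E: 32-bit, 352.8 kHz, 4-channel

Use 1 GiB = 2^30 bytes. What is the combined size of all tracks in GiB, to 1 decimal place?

19.8 GiB

exactly 42 minutes = 2,520 s.
Track A: 7,350 × 2,520 × 3 × 1 = 55,566,000 bytes.
Track B: 28,000 × 2,520 × 2 × 4 = 564,480,000 bytes.
Track C: 32,000 × 2,520 × 4 × 2 = 645,120,000 bytes.
Track D: 384,000 × 2,520 × 3 × 2 = 5,806,080,000 bytes.
Track E: 352,800 × 2,520 × 4 × 4 = 14,224,896,000 bytes.
Total = 21,296,142,000 bytes = 19.8 GiB.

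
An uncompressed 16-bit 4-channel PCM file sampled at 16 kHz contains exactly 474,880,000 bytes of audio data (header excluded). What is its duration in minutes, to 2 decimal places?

Byte rate = 16,000 × 2 × 4 = 128,000 bytes/s.
Duration = 474,880,000 / 128,000 = 3,710 s.
3,710 s / 60 = 61.83 minutes.

61.83 minutes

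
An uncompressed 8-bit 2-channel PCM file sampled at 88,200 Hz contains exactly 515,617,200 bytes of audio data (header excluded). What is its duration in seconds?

2,923 seconds

Byte rate = 88,200 × 1 × 2 = 176,400 bytes/s.
Duration = 515,617,200 / 176,400 = 2,923 s.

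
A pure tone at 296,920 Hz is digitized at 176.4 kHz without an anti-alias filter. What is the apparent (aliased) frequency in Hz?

Nyquist = 176,400/2 = 88,200 Hz; 296,920 Hz exceeds it.
Alias = |296,920 − 2×176,400| = |296,920 − 352,800| = 55,880 Hz.

55,880 Hz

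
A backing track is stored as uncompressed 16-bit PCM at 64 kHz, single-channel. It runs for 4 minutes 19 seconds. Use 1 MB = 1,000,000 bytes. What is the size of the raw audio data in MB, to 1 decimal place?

33.2 MB

Duration = 4 minutes 19 seconds = 259 s.
Bytes = 64,000 samples/s × 259 s × 2 bytes/sample × 1 ch = 33,152,000 bytes.
33,152,000 / 1,000,000 = 33.2 MB.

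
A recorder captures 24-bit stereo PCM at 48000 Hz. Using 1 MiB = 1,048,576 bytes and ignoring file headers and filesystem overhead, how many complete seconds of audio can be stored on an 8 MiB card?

29 seconds

Uncompressed byte rate = 48,000 × 3 × 2 = 288,000 bytes/s.
Capacity = 8 × 1,048,576 = 8,388,608 bytes.
8,388,608 / 288,000 ≈ 29.13 s → 29 seconds.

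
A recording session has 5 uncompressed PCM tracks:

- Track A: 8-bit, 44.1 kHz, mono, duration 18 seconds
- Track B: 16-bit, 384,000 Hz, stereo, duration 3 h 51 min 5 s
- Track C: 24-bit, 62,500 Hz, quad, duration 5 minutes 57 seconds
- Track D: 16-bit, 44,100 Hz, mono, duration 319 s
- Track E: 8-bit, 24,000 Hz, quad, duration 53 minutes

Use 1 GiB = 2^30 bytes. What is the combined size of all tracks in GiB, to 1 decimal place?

20.4 GiB

Track A: 44,100 × 18 × 1 × 1 = 793,800 bytes.
Track B: 3 h 51 min 5 s = 13,865 s; 384,000 × 13,865 × 2 × 2 = 21,296,640,000 bytes.
Track C: 5 minutes 57 seconds = 357 s; 62,500 × 357 × 3 × 4 = 267,750,000 bytes.
Track D: 44,100 × 319 × 2 × 1 = 28,135,800 bytes.
Track E: 53 minutes = 3,180 s; 24,000 × 3,180 × 1 × 4 = 305,280,000 bytes.
Total = 21,898,599,600 bytes = 20.4 GiB.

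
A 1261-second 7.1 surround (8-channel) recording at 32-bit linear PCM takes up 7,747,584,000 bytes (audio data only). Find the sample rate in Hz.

Bytes = sample_rate × seconds × bytes_per_sample × channels.
sample_rate = 7,747,584,000 / (1,261 × 4 × 8) = 7,747,584,000 / 40,352 = 192,000 Hz.

192,000 Hz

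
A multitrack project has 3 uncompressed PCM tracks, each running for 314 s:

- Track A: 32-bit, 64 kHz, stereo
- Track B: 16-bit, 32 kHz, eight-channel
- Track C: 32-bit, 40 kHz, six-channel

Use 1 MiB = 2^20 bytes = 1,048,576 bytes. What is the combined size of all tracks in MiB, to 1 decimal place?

594.1 MiB

Track A: 64,000 × 314 × 4 × 2 = 160,768,000 bytes.
Track B: 32,000 × 314 × 2 × 8 = 160,768,000 bytes.
Track C: 40,000 × 314 × 4 × 6 = 301,440,000 bytes.
Total = 622,976,000 bytes = 594.1 MiB.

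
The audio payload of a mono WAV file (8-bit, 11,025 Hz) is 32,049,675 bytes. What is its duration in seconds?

Byte rate = 11,025 × 1 × 1 = 11,025 bytes/s.
Duration = 32,049,675 / 11,025 = 2,907 s.

2,907 seconds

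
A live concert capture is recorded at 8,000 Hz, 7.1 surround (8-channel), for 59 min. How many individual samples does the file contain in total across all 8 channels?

59 min = 3,540 s.
8,000 × 3,540 s × 8 ch = 226,560,000 samples.

226,560,000 samples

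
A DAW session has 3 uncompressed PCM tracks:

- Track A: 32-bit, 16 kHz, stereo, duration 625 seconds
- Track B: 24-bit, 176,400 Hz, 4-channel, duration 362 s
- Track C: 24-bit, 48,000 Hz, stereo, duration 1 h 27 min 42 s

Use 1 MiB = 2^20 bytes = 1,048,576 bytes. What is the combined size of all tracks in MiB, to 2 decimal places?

2252.33 MiB

Track A: 16,000 × 625 × 4 × 2 = 80,000,000 bytes.
Track B: 176,400 × 362 × 3 × 4 = 766,281,600 bytes.
Track C: 1 h 27 min 42 s = 5,262 s; 48,000 × 5,262 × 3 × 2 = 1,515,456,000 bytes.
Total = 2,361,737,600 bytes = 2252.33 MiB.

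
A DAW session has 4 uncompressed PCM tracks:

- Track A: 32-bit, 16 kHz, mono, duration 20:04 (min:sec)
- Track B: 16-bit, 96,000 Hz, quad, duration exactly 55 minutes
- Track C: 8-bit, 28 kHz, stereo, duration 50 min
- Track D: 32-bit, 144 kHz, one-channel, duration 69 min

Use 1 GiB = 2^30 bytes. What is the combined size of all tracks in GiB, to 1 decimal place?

4.8 GiB

Track A: 20:04 (min:sec) = 1,204 s; 16,000 × 1,204 × 4 × 1 = 77,056,000 bytes.
Track B: exactly 55 minutes = 3,300 s; 96,000 × 3,300 × 2 × 4 = 2,534,400,000 bytes.
Track C: 50 min = 3,000 s; 28,000 × 3,000 × 1 × 2 = 168,000,000 bytes.
Track D: 69 min = 4,140 s; 144,000 × 4,140 × 4 × 1 = 2,384,640,000 bytes.
Total = 5,164,096,000 bytes = 4.8 GiB.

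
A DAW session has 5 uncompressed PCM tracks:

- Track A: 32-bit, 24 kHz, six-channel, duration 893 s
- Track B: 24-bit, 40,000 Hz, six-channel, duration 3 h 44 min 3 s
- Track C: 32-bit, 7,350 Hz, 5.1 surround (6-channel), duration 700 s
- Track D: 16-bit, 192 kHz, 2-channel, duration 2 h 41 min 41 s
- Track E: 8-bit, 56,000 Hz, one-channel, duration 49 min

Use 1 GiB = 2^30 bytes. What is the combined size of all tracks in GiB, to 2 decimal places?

Track A: 24,000 × 893 × 4 × 6 = 514,368,000 bytes.
Track B: 3 h 44 min 3 s = 13,443 s; 40,000 × 13,443 × 3 × 6 = 9,678,960,000 bytes.
Track C: 7,350 × 700 × 4 × 6 = 123,480,000 bytes.
Track D: 2 h 41 min 41 s = 9,701 s; 192,000 × 9,701 × 2 × 2 = 7,450,368,000 bytes.
Track E: 49 min = 2,940 s; 56,000 × 2,940 × 1 × 1 = 164,640,000 bytes.
Total = 17,931,816,000 bytes = 16.70 GiB.

16.70 GiB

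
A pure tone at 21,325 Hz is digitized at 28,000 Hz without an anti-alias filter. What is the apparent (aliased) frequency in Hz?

Nyquist = 28,000/2 = 14,000 Hz; 21,325 Hz exceeds it.
Alias = |21,325 − 1×28,000| = |21,325 − 28,000| = 6,675 Hz.

6,675 Hz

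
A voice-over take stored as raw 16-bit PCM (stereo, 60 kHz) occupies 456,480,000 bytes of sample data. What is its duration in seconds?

1,902 seconds

Byte rate = 60,000 × 2 × 2 = 240,000 bytes/s.
Duration = 456,480,000 / 240,000 = 1,902 s.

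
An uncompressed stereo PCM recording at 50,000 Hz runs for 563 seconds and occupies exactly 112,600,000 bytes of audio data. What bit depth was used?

Bytes per sample = 112,600,000 / (50,000 × 563 × 2) = 112,600,000 / 56,300,000 = 2.
Bit depth = 2 × 8 = 16 bits.

16 bits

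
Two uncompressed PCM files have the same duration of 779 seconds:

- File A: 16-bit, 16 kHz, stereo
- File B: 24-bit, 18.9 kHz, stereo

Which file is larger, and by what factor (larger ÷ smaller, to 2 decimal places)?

File B, by a factor of 1.77

File A: 16,000 × 2 × 2 = 64,000 bytes/s.
File B: 18,900 × 3 × 2 = 113,400 bytes/s.
File B is larger; ratio = 88,338,600 / 49,856,000 = 1.77.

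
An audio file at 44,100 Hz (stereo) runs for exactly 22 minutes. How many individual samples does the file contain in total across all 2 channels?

116,424,000 samples

exactly 22 minutes = 1,320 s.
44,100 × 1,320 s × 2 ch = 116,424,000 samples.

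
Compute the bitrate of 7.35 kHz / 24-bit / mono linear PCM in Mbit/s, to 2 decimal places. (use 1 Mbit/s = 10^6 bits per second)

0.18 Mbit/s

Bit rate = 7,350 × 24 × 1 = 176,400 bits/s.
= 0.18 Mbit/s.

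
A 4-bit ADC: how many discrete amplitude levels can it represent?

2^4 = 16.

16 levels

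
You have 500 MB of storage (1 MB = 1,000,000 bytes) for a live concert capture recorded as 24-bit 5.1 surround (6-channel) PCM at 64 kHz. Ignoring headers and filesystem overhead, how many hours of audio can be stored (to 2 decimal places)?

0.12 hours

Uncompressed byte rate = 64,000 × 3 × 6 = 1,152,000 bytes/s.
Capacity = 500 × 1,000,000 = 500,000,000 bytes.
500,000,000 / 1,152,000 ≈ 434.03 s → 0.12 hours.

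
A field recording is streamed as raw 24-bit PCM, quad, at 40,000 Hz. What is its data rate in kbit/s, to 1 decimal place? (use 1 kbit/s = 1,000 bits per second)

3840.0 kbit/s

Bit rate = 40,000 × 24 × 4 = 3,840,000 bits/s.
= 3840.0 kbit/s.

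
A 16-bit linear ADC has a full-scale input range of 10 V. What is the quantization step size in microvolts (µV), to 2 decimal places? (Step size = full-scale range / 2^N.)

10 V / 2^16 = 10 / 65,536 V = 152.59 µV.

152.59 µV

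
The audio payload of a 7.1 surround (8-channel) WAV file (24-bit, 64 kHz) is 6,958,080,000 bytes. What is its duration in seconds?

4,530 seconds

Byte rate = 64,000 × 3 × 8 = 1,536,000 bytes/s.
Duration = 6,958,080,000 / 1,536,000 = 4,530 s.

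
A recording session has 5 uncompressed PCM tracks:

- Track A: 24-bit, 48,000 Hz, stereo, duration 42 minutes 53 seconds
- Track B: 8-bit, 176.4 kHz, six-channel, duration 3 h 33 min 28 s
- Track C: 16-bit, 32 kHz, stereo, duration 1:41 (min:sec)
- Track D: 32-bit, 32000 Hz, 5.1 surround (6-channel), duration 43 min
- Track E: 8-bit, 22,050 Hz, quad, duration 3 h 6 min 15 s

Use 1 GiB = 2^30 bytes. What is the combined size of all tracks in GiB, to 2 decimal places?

Track A: 42 minutes 53 seconds = 2,573 s; 48,000 × 2,573 × 3 × 2 = 741,024,000 bytes.
Track B: 3 h 33 min 28 s = 12,808 s; 176,400 × 12,808 × 1 × 6 = 13,555,987,200 bytes.
Track C: 1:41 (min:sec) = 101 s; 32,000 × 101 × 2 × 2 = 12,928,000 bytes.
Track D: 43 min = 2,580 s; 32,000 × 2,580 × 4 × 6 = 1,981,440,000 bytes.
Track E: 3 h 6 min 15 s = 11,175 s; 22,050 × 11,175 × 1 × 4 = 985,635,000 bytes.
Total = 17,277,014,200 bytes = 16.09 GiB.

16.09 GiB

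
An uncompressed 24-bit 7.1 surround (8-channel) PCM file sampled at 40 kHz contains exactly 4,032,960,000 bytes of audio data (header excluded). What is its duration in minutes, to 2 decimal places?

Byte rate = 40,000 × 3 × 8 = 960,000 bytes/s.
Duration = 4,032,960,000 / 960,000 = 4,201 s.
4,201 s / 60 = 70.02 minutes.

70.02 minutes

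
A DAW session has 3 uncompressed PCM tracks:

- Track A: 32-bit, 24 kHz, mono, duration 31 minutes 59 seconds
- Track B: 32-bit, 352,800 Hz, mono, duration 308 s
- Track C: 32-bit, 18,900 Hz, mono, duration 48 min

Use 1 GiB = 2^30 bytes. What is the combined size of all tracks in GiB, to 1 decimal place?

Track A: 31 minutes 59 seconds = 1,919 s; 24,000 × 1,919 × 4 × 1 = 184,224,000 bytes.
Track B: 352,800 × 308 × 4 × 1 = 434,649,600 bytes.
Track C: 48 min = 2,880 s; 18,900 × 2,880 × 4 × 1 = 217,728,000 bytes.
Total = 836,601,600 bytes = 0.8 GiB.

0.8 GiB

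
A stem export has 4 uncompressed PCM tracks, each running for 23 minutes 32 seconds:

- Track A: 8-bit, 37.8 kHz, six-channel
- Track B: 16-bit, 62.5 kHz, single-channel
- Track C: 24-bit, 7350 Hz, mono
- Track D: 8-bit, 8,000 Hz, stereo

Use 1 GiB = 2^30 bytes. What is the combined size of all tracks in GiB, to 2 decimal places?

0.51 GiB

23 minutes 32 seconds = 1,412 s.
Track A: 37,800 × 1,412 × 1 × 6 = 320,241,600 bytes.
Track B: 62,500 × 1,412 × 2 × 1 = 176,500,000 bytes.
Track C: 7,350 × 1,412 × 3 × 1 = 31,134,600 bytes.
Track D: 8,000 × 1,412 × 1 × 2 = 22,592,000 bytes.
Total = 550,468,200 bytes = 0.51 GiB.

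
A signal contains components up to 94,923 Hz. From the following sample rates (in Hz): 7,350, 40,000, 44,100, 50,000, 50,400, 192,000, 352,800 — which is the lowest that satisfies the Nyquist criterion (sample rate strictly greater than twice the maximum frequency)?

Need sample rate > 2 × 94,923 = 189,846 Hz.
Lowest listed rate above 189,846 Hz is 192,000 Hz.

192,000 Hz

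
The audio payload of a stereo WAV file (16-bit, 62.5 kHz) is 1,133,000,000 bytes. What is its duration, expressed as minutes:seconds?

75:32

Byte rate = 62,500 × 2 × 2 = 250,000 bytes/s.
Duration = 1,133,000,000 / 250,000 = 4,532 s.
4,532 s = 75:32.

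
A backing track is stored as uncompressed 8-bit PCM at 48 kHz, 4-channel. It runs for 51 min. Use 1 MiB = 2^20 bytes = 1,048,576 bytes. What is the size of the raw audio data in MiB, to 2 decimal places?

Duration = 51 min = 3,060 s.
Bytes = 48,000 samples/s × 3,060 s × 1 bytes/sample × 4 ch = 587,520,000 bytes.
587,520,000 / 1,048,576 = 560.30 MiB.

560.30 MiB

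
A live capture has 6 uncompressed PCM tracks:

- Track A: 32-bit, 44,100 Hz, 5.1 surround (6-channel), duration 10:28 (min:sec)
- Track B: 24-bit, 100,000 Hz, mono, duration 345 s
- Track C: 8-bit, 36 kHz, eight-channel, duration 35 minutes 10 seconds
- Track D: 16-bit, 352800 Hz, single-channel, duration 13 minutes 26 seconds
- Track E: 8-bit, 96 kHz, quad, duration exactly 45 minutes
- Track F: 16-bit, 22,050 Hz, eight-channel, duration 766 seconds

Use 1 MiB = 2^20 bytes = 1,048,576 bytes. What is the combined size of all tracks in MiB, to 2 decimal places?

Track A: 10:28 (min:sec) = 628 s; 44,100 × 628 × 4 × 6 = 664,675,200 bytes.
Track B: 100,000 × 345 × 3 × 1 = 103,500,000 bytes.
Track C: 35 minutes 10 seconds = 2,110 s; 36,000 × 2,110 × 1 × 8 = 607,680,000 bytes.
Track D: 13 minutes 26 seconds = 806 s; 352,800 × 806 × 2 × 1 = 568,713,600 bytes.
Track E: exactly 45 minutes = 2,700 s; 96,000 × 2,700 × 1 × 4 = 1,036,800,000 bytes.
Track F: 22,050 × 766 × 2 × 8 = 270,244,800 bytes.
Total = 3,251,613,600 bytes = 3100.98 MiB.

3100.98 MiB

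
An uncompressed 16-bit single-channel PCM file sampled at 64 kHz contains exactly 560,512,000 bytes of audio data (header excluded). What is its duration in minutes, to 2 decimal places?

72.98 minutes

Byte rate = 64,000 × 2 × 1 = 128,000 bytes/s.
Duration = 560,512,000 / 128,000 = 4,379 s.
4,379 s / 60 = 72.98 minutes.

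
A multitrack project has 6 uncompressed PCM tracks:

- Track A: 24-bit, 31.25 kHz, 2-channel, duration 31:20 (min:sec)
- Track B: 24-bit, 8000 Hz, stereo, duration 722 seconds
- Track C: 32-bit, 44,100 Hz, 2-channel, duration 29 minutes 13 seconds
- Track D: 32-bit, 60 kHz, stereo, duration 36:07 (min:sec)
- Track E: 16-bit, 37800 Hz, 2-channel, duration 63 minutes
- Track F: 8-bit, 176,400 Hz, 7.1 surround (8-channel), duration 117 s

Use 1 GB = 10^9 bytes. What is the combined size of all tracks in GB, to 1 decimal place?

Track A: 31:20 (min:sec) = 1,880 s; 31,250 × 1,880 × 3 × 2 = 352,500,000 bytes.
Track B: 8,000 × 722 × 3 × 2 = 34,656,000 bytes.
Track C: 29 minutes 13 seconds = 1,753 s; 44,100 × 1,753 × 4 × 2 = 618,458,400 bytes.
Track D: 36:07 (min:sec) = 2,167 s; 60,000 × 2,167 × 4 × 2 = 1,040,160,000 bytes.
Track E: 63 minutes = 3,780 s; 37,800 × 3,780 × 2 × 2 = 571,536,000 bytes.
Track F: 176,400 × 117 × 1 × 8 = 165,110,400 bytes.
Total = 2,782,420,800 bytes = 2.8 GB.

2.8 GB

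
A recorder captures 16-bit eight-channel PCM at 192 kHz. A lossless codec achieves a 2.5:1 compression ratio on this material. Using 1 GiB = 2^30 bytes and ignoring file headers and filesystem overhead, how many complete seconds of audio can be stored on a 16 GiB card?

Uncompressed byte rate = 192,000 × 2 × 8 = 3,072,000 bytes/s.
After 2.5:1 compression, effective rate ≈ 1228800 bytes/s.
Capacity = 16 × 1,073,741,824 = 17,179,869,184 bytes.
17,179,869,184 / effective rate ≈ 13981.01 s → 13,981 seconds.

13,981 seconds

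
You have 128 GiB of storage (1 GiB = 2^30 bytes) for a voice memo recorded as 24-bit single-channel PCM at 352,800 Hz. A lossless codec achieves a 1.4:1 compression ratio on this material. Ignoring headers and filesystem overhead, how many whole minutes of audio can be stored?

3,029 minutes

Uncompressed byte rate = 352,800 × 3 × 1 = 1,058,400 bytes/s.
After 1.4:1 compression, effective rate ≈ 756000 bytes/s.
Capacity = 128 × 1,073,741,824 = 137,438,953,472 bytes.
137,438,953,472 / effective rate ≈ 181797.56 s → 3,029 minutes.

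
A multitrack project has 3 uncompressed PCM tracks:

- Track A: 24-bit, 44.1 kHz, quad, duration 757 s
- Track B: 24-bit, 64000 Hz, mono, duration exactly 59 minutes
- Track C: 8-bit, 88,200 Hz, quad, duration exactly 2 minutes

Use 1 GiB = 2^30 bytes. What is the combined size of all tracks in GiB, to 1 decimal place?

1.0 GiB

Track A: 44,100 × 757 × 3 × 4 = 400,604,400 bytes.
Track B: exactly 59 minutes = 3,540 s; 64,000 × 3,540 × 3 × 1 = 679,680,000 bytes.
Track C: exactly 2 minutes = 120 s; 88,200 × 120 × 1 × 4 = 42,336,000 bytes.
Total = 1,122,620,400 bytes = 1.0 GiB.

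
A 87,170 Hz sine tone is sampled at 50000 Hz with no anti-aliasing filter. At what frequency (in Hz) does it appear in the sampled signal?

12,830 Hz

Nyquist = 50,000/2 = 25,000 Hz; 87,170 Hz exceeds it.
Alias = |87,170 − 2×50,000| = |87,170 − 100,000| = 12,830 Hz.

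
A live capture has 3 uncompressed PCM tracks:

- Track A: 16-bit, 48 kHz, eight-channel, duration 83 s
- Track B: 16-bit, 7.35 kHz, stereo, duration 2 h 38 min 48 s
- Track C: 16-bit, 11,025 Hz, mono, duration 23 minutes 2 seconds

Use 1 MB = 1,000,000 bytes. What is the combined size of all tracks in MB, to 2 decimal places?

Track A: 48,000 × 83 × 2 × 8 = 63,744,000 bytes.
Track B: 2 h 38 min 48 s = 9,528 s; 7,350 × 9,528 × 2 × 2 = 280,123,200 bytes.
Track C: 23 minutes 2 seconds = 1,382 s; 11,025 × 1,382 × 2 × 1 = 30,473,100 bytes.
Total = 374,340,300 bytes = 374.34 MB.

374.34 MB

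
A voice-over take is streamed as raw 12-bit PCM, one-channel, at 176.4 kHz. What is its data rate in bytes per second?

264,600 bytes/s

Bit rate = 176,400 × 12 × 1 = 2,116,800 bits/s.
2,116,800 / 8 = 264,600 bytes/s.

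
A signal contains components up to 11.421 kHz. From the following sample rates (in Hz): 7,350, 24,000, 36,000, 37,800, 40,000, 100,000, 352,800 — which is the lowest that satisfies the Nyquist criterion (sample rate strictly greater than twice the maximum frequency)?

Need sample rate > 2 × 11,421 = 22,842 Hz.
Lowest listed rate above 22,842 Hz is 24,000 Hz.

24,000 Hz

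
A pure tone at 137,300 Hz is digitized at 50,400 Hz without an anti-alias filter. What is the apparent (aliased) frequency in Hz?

Nyquist = 50,400/2 = 25,200 Hz; 137,300 Hz exceeds it.
Alias = |137,300 − 3×50,400| = |137,300 − 151,200| = 13,900 Hz.

13,900 Hz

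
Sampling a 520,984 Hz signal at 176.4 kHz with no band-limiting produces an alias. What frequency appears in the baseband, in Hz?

8,216 Hz

Nyquist = 176,400/2 = 88,200 Hz; 520,984 Hz exceeds it.
Alias = |520,984 − 3×176,400| = |520,984 − 529,200| = 8,216 Hz.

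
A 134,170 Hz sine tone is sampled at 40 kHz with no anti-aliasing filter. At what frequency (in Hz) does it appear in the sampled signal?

Nyquist = 40,000/2 = 20,000 Hz; 134,170 Hz exceeds it.
Alias = |134,170 − 3×40,000| = |134,170 − 120,000| = 14,170 Hz.

14,170 Hz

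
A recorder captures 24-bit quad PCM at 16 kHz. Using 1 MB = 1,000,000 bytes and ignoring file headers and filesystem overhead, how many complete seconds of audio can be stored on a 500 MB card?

2,604 seconds

Uncompressed byte rate = 16,000 × 3 × 4 = 192,000 bytes/s.
Capacity = 500 × 1,000,000 = 500,000,000 bytes.
500,000,000 / 192,000 ≈ 2604.17 s → 2,604 seconds.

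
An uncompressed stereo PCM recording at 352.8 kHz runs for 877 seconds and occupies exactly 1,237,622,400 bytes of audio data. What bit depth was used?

Bytes per sample = 1,237,622,400 / (352,800 × 877 × 2) = 1,237,622,400 / 618,811,200 = 2.
Bit depth = 2 × 8 = 16 bits.

16 bits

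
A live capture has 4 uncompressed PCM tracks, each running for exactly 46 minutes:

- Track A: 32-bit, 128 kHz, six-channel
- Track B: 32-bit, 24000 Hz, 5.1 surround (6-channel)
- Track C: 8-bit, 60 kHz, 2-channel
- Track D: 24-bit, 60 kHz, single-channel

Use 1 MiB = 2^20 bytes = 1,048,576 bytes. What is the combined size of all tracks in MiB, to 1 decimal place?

10391.7 MiB

exactly 46 minutes = 2,760 s.
Track A: 128,000 × 2,760 × 4 × 6 = 8,478,720,000 bytes.
Track B: 24,000 × 2,760 × 4 × 6 = 1,589,760,000 bytes.
Track C: 60,000 × 2,760 × 1 × 2 = 331,200,000 bytes.
Track D: 60,000 × 2,760 × 3 × 1 = 496,800,000 bytes.
Total = 10,896,480,000 bytes = 10391.7 MiB.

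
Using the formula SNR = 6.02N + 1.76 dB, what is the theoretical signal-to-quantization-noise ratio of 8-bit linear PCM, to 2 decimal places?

6.02 × 8 + 1.76 = 49.92 dB.

49.92 dB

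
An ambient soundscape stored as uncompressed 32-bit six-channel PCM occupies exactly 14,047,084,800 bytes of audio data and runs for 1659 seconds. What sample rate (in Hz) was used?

Bytes = sample_rate × seconds × bytes_per_sample × channels.
sample_rate = 14,047,084,800 / (1,659 × 4 × 6) = 14,047,084,800 / 39,816 = 352,800 Hz.

352,800 Hz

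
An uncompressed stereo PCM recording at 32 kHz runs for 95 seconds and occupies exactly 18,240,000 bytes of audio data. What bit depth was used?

Bytes per sample = 18,240,000 / (32,000 × 95 × 2) = 18,240,000 / 6,080,000 = 3.
Bit depth = 3 × 8 = 24 bits.

24 bits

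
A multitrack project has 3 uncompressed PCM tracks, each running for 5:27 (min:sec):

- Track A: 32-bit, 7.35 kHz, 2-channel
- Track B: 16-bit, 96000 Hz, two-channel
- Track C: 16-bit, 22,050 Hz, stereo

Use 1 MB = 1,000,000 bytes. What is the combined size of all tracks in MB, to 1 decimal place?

5:27 (min:sec) = 327 s.
Track A: 7,350 × 327 × 4 × 2 = 19,227,600 bytes.
Track B: 96,000 × 327 × 2 × 2 = 125,568,000 bytes.
Track C: 22,050 × 327 × 2 × 2 = 28,841,400 bytes.
Total = 173,637,000 bytes = 173.6 MB.

173.6 MB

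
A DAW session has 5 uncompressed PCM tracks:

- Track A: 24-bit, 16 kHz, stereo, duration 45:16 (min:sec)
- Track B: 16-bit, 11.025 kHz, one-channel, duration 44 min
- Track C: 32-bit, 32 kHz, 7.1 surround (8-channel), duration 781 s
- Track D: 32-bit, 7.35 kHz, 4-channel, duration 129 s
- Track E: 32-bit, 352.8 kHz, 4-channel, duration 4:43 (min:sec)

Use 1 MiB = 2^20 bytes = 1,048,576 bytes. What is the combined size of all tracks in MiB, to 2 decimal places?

Track A: 45:16 (min:sec) = 2,716 s; 16,000 × 2,716 × 3 × 2 = 260,736,000 bytes.
Track B: 44 min = 2,640 s; 11,025 × 2,640 × 2 × 1 = 58,212,000 bytes.
Track C: 32,000 × 781 × 4 × 8 = 799,744,000 bytes.
Track D: 7,350 × 129 × 4 × 4 = 15,170,400 bytes.
Track E: 4:43 (min:sec) = 283 s; 352,800 × 283 × 4 × 4 = 1,597,478,400 bytes.
Total = 2,731,340,800 bytes = 2604.81 MiB.

2604.81 MiB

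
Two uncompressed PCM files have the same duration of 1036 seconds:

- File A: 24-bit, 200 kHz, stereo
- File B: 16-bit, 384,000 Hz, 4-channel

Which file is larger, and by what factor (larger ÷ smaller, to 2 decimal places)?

File B, by a factor of 2.56

File A: 200,000 × 3 × 2 = 1,200,000 bytes/s.
File B: 384,000 × 2 × 4 = 3,072,000 bytes/s.
File B is larger; ratio = 3,182,592,000 / 1,243,200,000 = 2.56.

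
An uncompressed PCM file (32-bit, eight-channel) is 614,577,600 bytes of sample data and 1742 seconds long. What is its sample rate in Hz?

Bytes = sample_rate × seconds × bytes_per_sample × channels.
sample_rate = 614,577,600 / (1,742 × 4 × 8) = 614,577,600 / 55,744 = 11,025 Hz.

11,025 Hz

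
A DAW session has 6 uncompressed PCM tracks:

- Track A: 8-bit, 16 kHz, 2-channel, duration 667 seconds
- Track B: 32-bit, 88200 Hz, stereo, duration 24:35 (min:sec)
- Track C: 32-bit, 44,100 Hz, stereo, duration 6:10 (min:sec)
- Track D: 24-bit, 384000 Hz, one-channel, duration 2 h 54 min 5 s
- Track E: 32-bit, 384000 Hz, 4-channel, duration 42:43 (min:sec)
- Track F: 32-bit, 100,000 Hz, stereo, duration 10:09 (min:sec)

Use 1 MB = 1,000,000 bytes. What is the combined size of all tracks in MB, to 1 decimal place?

29459.6 MB

Track A: 16,000 × 667 × 1 × 2 = 21,344,000 bytes.
Track B: 24:35 (min:sec) = 1,475 s; 88,200 × 1,475 × 4 × 2 = 1,040,760,000 bytes.
Track C: 6:10 (min:sec) = 370 s; 44,100 × 370 × 4 × 2 = 130,536,000 bytes.
Track D: 2 h 54 min 5 s = 10,445 s; 384,000 × 10,445 × 3 × 1 = 12,032,640,000 bytes.
Track E: 42:43 (min:sec) = 2,563 s; 384,000 × 2,563 × 4 × 4 = 15,747,072,000 bytes.
Track F: 10:09 (min:sec) = 609 s; 100,000 × 609 × 4 × 2 = 487,200,000 bytes.
Total = 29,459,552,000 bytes = 29459.6 MB.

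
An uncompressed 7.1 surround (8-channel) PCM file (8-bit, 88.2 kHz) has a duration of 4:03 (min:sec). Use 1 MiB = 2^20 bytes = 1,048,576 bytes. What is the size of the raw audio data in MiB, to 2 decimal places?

163.52 MiB

Duration = 4:03 (min:sec) = 243 s.
Bytes = 88,200 samples/s × 243 s × 1 bytes/sample × 8 ch = 171,460,800 bytes.
171,460,800 / 1,048,576 = 163.52 MiB.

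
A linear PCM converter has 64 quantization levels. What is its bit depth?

6 bits

log2(64) = 6.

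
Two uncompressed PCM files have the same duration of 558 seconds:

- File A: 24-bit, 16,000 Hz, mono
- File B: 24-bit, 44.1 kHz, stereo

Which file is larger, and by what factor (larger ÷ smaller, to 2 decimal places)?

File B, by a factor of 5.51

File A: 16,000 × 3 × 1 = 48,000 bytes/s.
File B: 44,100 × 3 × 2 = 264,600 bytes/s.
File B is larger; ratio = 147,646,800 / 26,784,000 = 5.51.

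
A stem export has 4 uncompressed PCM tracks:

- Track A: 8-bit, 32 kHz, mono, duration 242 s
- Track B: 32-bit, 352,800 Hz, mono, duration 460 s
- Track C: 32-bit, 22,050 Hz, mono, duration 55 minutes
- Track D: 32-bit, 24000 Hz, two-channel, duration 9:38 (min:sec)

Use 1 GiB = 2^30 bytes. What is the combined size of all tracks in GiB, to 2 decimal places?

0.99 GiB

Track A: 32,000 × 242 × 1 × 1 = 7,744,000 bytes.
Track B: 352,800 × 460 × 4 × 1 = 649,152,000 bytes.
Track C: 55 minutes = 3,300 s; 22,050 × 3,300 × 4 × 1 = 291,060,000 bytes.
Track D: 9:38 (min:sec) = 578 s; 24,000 × 578 × 4 × 2 = 110,976,000 bytes.
Total = 1,058,932,000 bytes = 0.99 GiB.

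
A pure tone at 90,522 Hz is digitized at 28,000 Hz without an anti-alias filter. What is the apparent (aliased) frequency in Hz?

Nyquist = 28,000/2 = 14,000 Hz; 90,522 Hz exceeds it.
Alias = |90,522 − 3×28,000| = |90,522 − 84,000| = 6,522 Hz.

6,522 Hz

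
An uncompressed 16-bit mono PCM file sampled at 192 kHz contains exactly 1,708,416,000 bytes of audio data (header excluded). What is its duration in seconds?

4,449 seconds

Byte rate = 192,000 × 2 × 1 = 384,000 bytes/s.
Duration = 1,708,416,000 / 384,000 = 4,449 s.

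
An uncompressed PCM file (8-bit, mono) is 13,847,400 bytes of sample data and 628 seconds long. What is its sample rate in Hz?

Bytes = sample_rate × seconds × bytes_per_sample × channels.
sample_rate = 13,847,400 / (628 × 1 × 1) = 13,847,400 / 628 = 22,050 Hz.

22,050 Hz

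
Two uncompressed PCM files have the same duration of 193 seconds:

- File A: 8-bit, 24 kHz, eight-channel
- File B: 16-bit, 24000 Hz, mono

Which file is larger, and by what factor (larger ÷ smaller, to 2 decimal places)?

File A: 24,000 × 1 × 8 = 192,000 bytes/s.
File B: 24,000 × 2 × 1 = 48,000 bytes/s.
File A is larger; ratio = 37,056,000 / 9,264,000 = 4.00.

File A, by a factor of 4.00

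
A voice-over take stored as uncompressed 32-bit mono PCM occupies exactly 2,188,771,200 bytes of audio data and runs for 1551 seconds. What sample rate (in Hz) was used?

352,800 Hz

Bytes = sample_rate × seconds × bytes_per_sample × channels.
sample_rate = 2,188,771,200 / (1,551 × 4 × 1) = 2,188,771,200 / 6,204 = 352,800 Hz.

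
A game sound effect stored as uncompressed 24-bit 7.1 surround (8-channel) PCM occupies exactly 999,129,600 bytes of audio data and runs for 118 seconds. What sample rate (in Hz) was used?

Bytes = sample_rate × seconds × bytes_per_sample × channels.
sample_rate = 999,129,600 / (118 × 3 × 8) = 999,129,600 / 2,832 = 352,800 Hz.

352,800 Hz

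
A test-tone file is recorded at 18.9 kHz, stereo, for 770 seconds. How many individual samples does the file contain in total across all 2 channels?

18,900 × 770 s × 2 ch = 29,106,000 samples.

29,106,000 samples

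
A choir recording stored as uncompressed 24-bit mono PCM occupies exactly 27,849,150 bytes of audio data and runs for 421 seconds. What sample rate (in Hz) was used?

22,050 Hz

Bytes = sample_rate × seconds × bytes_per_sample × channels.
sample_rate = 27,849,150 / (421 × 3 × 1) = 27,849,150 / 1,263 = 22,050 Hz.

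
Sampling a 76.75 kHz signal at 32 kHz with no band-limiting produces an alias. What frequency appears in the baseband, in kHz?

12.75 kHz

Nyquist = 32,000/2 = 16,000 Hz; 76,750 Hz exceeds it.
Alias = |76,750 − 2×32,000| = |76,750 − 64,000| = 12,750 Hz = 12.75 kHz.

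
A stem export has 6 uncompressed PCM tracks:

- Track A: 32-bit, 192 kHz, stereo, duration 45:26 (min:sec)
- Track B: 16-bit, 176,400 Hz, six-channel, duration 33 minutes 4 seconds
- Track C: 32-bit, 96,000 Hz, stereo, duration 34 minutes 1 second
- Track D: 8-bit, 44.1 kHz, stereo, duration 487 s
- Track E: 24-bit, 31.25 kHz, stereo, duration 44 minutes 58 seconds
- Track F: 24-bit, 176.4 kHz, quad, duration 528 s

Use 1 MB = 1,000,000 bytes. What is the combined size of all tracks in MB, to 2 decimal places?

Track A: 45:26 (min:sec) = 2,726 s; 192,000 × 2,726 × 4 × 2 = 4,187,136,000 bytes.
Track B: 33 minutes 4 seconds = 1,984 s; 176,400 × 1,984 × 2 × 6 = 4,199,731,200 bytes.
Track C: 34 minutes 1 second = 2,041 s; 96,000 × 2,041 × 4 × 2 = 1,567,488,000 bytes.
Track D: 44,100 × 487 × 1 × 2 = 42,953,400 bytes.
Track E: 44 minutes 58 seconds = 2,698 s; 31,250 × 2,698 × 3 × 2 = 505,875,000 bytes.
Track F: 176,400 × 528 × 3 × 4 = 1,117,670,400 bytes.
Total = 11,620,854,000 bytes = 11620.85 MB.

11620.85 MB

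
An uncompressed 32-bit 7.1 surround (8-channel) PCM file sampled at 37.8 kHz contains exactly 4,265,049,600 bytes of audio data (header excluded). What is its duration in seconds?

Byte rate = 37,800 × 4 × 8 = 1,209,600 bytes/s.
Duration = 4,265,049,600 / 1,209,600 = 3,526 s.

3,526 seconds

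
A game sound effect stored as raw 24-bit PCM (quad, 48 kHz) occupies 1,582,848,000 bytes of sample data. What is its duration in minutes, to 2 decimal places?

45.80 minutes

Byte rate = 48,000 × 3 × 4 = 576,000 bytes/s.
Duration = 1,582,848,000 / 576,000 = 2,748 s.
2,748 s / 60 = 45.80 minutes.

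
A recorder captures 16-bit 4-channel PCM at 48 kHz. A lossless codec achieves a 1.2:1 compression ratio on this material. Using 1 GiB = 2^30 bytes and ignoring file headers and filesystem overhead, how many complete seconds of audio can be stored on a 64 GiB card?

Uncompressed byte rate = 48,000 × 2 × 4 = 384,000 bytes/s.
After 1.2:1 compression, effective rate ≈ 320000 bytes/s.
Capacity = 64 × 1,073,741,824 = 68,719,476,736 bytes.
68,719,476,736 / effective rate ≈ 214748.36 s → 214,748 seconds.

214,748 seconds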